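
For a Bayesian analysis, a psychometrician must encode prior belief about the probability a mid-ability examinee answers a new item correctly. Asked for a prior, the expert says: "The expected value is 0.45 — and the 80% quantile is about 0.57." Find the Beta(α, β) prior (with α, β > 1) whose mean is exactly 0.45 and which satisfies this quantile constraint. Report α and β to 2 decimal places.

With mean 0.45 fixed, write α = 0.45s, β = 0.55s where s = α+β.
Need P(θ < 0.57) = 0.8 under Beta(0.45s, 0.55s). Normal approximation: (q−m)/√(m(1−m)/s) ≈ z_{0.8} = 0.842, so s ≈ 0.45·0.55·(0.842)²/(0.57−0.45)² = 12.2.
At s = 12.2: P(θ<0.57) ≈ 0.800. Adjusting to match 0.8 gives s ≈ 12.15.
So α = 0.45·12.15 ≈ 5.47, β = 0.55·12.15 ≈ 6.68.

α ≈ 5.47, β ≈ 6.68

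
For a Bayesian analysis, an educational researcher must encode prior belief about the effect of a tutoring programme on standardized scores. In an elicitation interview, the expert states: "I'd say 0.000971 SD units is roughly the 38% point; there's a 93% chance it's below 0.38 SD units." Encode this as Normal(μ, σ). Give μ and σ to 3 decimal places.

The p-quantile of Normal(μ,σ) is μ + z_p·σ, with z_{0.38} = -0.3055 and z_{0.93} = 1.476.
Eliminate σ: μ = (z₂·x₁ − z₁·x₂)/(z₂ − z₁) = (1.476·0.000971 − (-0.3055)·0.38)/1.781 = 0.066.
Then σ = (x₂ − x₁)/(z₂ − z₁) = (0.38 − 0.000971)/1.781 = 0.213.

μ = 0.066, σ = 0.213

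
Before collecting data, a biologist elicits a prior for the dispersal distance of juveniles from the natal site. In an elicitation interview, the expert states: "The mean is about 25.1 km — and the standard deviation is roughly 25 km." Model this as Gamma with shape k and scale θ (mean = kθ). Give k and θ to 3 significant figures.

For Gamma(k, scale θ): mean = kθ, variance = kθ², so CV = 1/√k.
CV = SD/mean = 25/25.1 = 0.996, hence k = 1/CV² = 1.01.
Then θ = mean/k = 25.1/1.01 = 24.9.

k ≈ 1.01, θ ≈ 24.9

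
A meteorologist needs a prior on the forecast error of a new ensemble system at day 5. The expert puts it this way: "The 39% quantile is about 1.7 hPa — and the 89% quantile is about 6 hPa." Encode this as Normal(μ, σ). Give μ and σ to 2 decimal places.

μ = 2.50, σ = 2.86

For Normal(μ,σ), the p-quantile is μ + z_p·σ. Here z_{0.39} = -0.2793, z_{0.89} = 1.227.
So 1.7 = μ − 0.2793σ and 6 = μ + 1.227σ.
Subtracting: σ = (6 − 1.7)/(1.227 − (-0.2793)) = 2.86.
Then μ = 1.7 − (-0.2793)·2.86 = 2.50.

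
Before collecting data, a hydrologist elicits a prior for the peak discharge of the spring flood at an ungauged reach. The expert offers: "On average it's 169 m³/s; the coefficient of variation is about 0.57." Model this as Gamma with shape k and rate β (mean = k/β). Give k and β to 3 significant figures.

For Gamma(k, rate β): mean = k/β, variance = k/β², so CV = 1/√k.
CV = 0.57, hence k = 1/CV² = 3.08.
Then β = k/mean = 3.08/169 = 0.0182.

k ≈ 3.08, β ≈ 0.0182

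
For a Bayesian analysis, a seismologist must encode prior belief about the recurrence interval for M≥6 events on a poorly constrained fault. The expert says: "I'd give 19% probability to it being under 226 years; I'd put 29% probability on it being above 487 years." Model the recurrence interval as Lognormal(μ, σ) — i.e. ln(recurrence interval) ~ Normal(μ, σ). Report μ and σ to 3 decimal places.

If T ~ Lognormal(μ,σ) then ln T ~ Normal(μ,σ), so the p-quantile of ln T is μ + z_p·σ.
ln(226) = 5.421 and ln(487) = 6.188; z_{0.19} = -0.8779, z_{0.71} = 0.5534.
σ = (6.188 − 5.421)/(0.5534 − (-0.8779)) = 0.536.
μ = 5.421 − (-0.8779)·0.536 = 5.891.

μ ≈ 5.891, σ ≈ 0.536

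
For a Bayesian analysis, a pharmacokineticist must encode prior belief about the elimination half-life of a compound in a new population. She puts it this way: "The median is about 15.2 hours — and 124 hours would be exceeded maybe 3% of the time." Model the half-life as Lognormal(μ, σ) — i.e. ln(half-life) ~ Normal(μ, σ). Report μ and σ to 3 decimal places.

μ ≈ 2.721, σ ≈ 1.116

If T ~ Lognormal(μ,σ) then ln T ~ Normal(μ,σ), so the p-quantile of ln T is μ + z_p·σ.
ln(15.2) = 2.721 and ln(124) = 4.82; z_{0.5} = 0, z_{0.97} = 1.881.
σ = (4.82 − 2.721)/(1.881 − (0)) = 1.116.
μ = 2.721 − (0)·1.116 = 2.721.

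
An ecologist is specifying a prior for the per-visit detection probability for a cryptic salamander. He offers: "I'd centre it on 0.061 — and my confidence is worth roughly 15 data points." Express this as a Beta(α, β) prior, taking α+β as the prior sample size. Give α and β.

Under the effective-sample-size interpretation, Beta(α, β) has prior mean α/(α+β) and prior sample size α+β.
So α+β = 15 and α/(α+β) = 0.061, giving α = 0.061·15 = 0.915 and β = 15 − 0.915 = 14.085.

α = 0.915, β = 14.085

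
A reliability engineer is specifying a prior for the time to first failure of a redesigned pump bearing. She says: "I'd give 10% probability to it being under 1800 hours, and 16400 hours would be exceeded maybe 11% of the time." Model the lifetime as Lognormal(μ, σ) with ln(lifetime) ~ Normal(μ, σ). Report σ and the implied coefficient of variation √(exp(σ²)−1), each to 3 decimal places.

If T ~ Lognormal(μ,σ) then ln T ~ Normal(μ,σ), so the p-quantile of ln T is μ + z_p·σ.
ln(1800) = 7.496 and ln(16400) = 9.705; z_{0.1} = -1.282, z_{0.89} = 1.227.
σ = (9.705 − 7.496)/(1.227 − (-1.282)) = 0.881.
μ = 7.496 − (-1.282)·0.881 = 8.625.
CV = √(exp(σ²)−1) = √(exp(0.7761)−1) = 1.083.

σ ≈ 0.881, CV ≈ 1.083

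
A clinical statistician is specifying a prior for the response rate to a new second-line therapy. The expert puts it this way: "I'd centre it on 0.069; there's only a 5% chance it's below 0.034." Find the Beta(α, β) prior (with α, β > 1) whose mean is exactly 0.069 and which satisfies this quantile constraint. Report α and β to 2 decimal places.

With mean 0.069 fixed, write α = 0.069s, β = 0.931s where s = α+β.
Need P(θ < 0.034) = 0.05 under Beta(0.069s, 0.931s). Normal approximation: (q−m)/√(m(1−m)/s) ≈ z_{0.05} = -1.64, so s ≈ 0.069·0.931·(-1.64)²/(0.034−0.069)² = 141.9.
At s = 141.9: P(θ<0.034) ≈ 0.027. Adjusting to match 0.05 gives s ≈ 107.42.
So α = 0.069·107.42 ≈ 7.41, β = 0.931·107.42 ≈ 100.00.

α ≈ 7.41, β ≈ 100.00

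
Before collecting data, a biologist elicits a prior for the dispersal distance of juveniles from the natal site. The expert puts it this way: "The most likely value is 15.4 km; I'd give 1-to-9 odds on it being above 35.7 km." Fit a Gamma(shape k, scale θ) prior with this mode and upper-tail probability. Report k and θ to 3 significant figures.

Gamma(k,θ) with k>1 has mode (k−1)θ, so θ = 15.4/(k−1).
Need P(X < 35.7) = 0.9 with θ tied to k this way. Start at k = 2, θ = 15.4: P(X<35.7) ≈ 0.673.
Too low — raise k to concentrate. Iterating converges to k ≈ 3.72.
Then θ = 15.4/(3.72−1) ≈ 5.66.

k ≈ 3.72, θ ≈ 5.66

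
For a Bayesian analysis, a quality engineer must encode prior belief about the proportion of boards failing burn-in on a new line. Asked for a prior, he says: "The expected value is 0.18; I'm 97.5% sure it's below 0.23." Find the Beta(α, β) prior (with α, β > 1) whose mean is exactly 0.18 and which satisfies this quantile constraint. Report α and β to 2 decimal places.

α ≈ 44.77, β ≈ 203.94

With mean 0.18 fixed, write α = 0.18s, β = 0.82s where s = α+β.
Need P(θ < 0.23) = 0.975 under Beta(0.18s, 0.82s). Normal approximation: (q−m)/√(m(1−m)/s) ≈ z_{0.975} = 1.96, so s ≈ 0.18·0.82·(1.96)²/(0.23−0.18)² = 226.8.
At s = 226.8: P(θ<0.23) ≈ 0.970. Adjusting to match 0.975 gives s ≈ 248.71.
So α = 0.18·248.71 ≈ 44.77, β = 0.82·248.71 ≈ 203.94.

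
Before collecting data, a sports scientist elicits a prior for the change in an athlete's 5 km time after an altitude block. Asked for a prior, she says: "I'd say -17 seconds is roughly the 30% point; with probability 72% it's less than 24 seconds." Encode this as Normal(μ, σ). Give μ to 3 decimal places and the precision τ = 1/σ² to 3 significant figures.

For Normal(μ,σ), the p-quantile is μ + z_p·σ. Here z_{0.3} = -0.5244, z_{0.72} = 0.5828.
So -17 = μ − 0.5244σ and 24 = μ + 0.5828σ.
Subtracting: σ = (24 − -17)/(0.5828 − (-0.5244)) = 37.029.
Then μ = -17 − (-0.5244)·37.029 = 2.418.
Precision τ = 1/σ² = 1/37.03² = 0.000729.

μ = 2.418, τ = 0.000729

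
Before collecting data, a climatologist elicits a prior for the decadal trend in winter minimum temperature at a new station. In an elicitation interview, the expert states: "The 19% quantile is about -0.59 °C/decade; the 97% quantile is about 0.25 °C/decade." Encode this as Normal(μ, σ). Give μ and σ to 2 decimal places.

μ = -0.32, σ = 0.30

For Normal(μ,σ), the p-quantile is μ + z_p·σ. Here z_{0.19} = -0.8779, z_{0.97} = 1.881.
So -0.59 = μ − 0.8779σ and 0.25 = μ + 1.881σ.
Subtracting: σ = (0.25 − -0.59)/(1.881 − (-0.8779)) = 0.30.
Then μ = -0.59 − (-0.8779)·0.30 = -0.32.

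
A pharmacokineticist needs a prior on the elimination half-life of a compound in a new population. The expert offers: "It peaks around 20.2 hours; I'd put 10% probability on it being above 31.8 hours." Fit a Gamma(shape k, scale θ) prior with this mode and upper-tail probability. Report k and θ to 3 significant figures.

Gamma(k,θ) with k>1 has mode (k−1)θ, so θ = 20.2/(k−1).
Need P(X < 31.8) = 0.9 with θ tied to k this way. Start at k = 2, θ = 20.2: P(X<31.8) ≈ 0.467.
Too low — raise k to concentrate. Iterating converges to k ≈ 10.1.
Then θ = 20.2/(10.1−1) ≈ 2.22.

k ≈ 10.1, θ ≈ 2.22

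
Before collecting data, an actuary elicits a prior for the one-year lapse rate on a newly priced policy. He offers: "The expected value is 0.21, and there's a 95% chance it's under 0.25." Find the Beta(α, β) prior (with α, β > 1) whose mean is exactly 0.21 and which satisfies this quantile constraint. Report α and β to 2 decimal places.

α ≈ 62.06, β ≈ 233.48

With mean 0.21 fixed, write α = 0.21s, β = 0.79s where s = α+β.
Need P(θ < 0.25) = 0.95 under Beta(0.21s, 0.79s). Normal approximation: (q−m)/√(m(1−m)/s) ≈ z_{0.95} = 1.64, so s ≈ 0.21·0.79·(1.64)²/(0.25−0.21)² = 280.5.
At s = 280.5: P(θ<0.25) ≈ 0.946. Adjusting to match 0.95 gives s ≈ 295.54.
So α = 0.21·295.54 ≈ 62.06, β = 0.79·295.54 ≈ 233.48.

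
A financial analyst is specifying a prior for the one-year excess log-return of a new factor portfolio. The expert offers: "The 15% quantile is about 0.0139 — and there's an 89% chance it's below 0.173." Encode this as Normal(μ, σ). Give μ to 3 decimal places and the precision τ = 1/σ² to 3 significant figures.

μ = 0.087, τ = 202

The p-quantile of Normal(μ,σ) is μ + z_p·σ, with z_{0.15} = -1.036 and z_{0.89} = 1.227.
Eliminate σ: μ = (z₂·x₁ − z₁·x₂)/(z₂ − z₁) = (1.227·0.0139 − (-1.036)·0.173)/2.263 = 0.087.
Then σ = (x₂ − x₁)/(z₂ − z₁) = (0.173 − 0.0139)/2.263 = 0.070.
Precision τ = 1/σ² = 1/0.07031² = 202.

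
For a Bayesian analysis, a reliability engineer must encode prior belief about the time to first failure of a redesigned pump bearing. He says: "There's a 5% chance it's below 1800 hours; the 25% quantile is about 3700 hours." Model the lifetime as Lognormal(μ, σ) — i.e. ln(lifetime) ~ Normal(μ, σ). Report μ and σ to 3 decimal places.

μ ≈ 8.717, σ ≈ 0.743

If T ~ Lognormal(μ,σ) then ln T ~ Normal(μ,σ), so the p-quantile of ln T is μ + z_p·σ.
ln(1800) = 7.496 and ln(3700) = 8.216; z_{0.05} = -1.645, z_{0.25} = -0.6745.
σ = (8.216 − 7.496)/(-0.6745 − (-1.645)) = 0.743.
μ = 7.496 − (-1.645)·0.743 = 8.717.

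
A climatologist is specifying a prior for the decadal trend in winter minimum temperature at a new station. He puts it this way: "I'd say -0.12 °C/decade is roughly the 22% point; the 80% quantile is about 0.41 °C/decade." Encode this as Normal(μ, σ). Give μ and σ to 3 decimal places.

For Normal(μ,σ), the p-quantile is μ + z_p·σ. Here z_{0.22} = -0.7722, z_{0.8} = 0.8416.
So -0.12 = μ − 0.7722σ and 0.41 = μ + 0.8416σ.
Subtracting: σ = (0.41 − -0.12)/(0.8416 − (-0.7722)) = 0.328.
Then μ = -0.12 − (-0.7722)·0.328 = 0.134.

μ = 0.134, σ = 0.328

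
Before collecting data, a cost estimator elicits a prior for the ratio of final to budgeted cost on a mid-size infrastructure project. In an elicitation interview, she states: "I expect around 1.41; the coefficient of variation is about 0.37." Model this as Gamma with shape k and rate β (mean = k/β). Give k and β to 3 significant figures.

For Gamma(k, rate β): mean = k/β, variance = k/β², so CV = 1/√k.
CV = 0.37, hence k = 1/CV² = 7.3.
Then β = k/mean = 7.3/1.41 = 5.18.

k ≈ 7.3, β ≈ 5.18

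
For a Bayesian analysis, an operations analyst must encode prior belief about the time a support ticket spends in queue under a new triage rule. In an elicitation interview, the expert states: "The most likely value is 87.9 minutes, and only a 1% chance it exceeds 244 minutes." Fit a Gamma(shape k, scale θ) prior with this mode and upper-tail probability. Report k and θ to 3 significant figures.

k ≈ 5.4, θ ≈ 20

Gamma(k,θ) with k>1 has mode (k−1)θ, so θ = 87.9/(k−1).
Need P(X < 244) = 0.99 with θ tied to k this way. Start at k = 2, θ = 87.9: P(X<244) ≈ 0.765.
Too low — raise k to concentrate. Iterating converges to k ≈ 5.4.
Then θ = 87.9/(5.4−1) ≈ 20.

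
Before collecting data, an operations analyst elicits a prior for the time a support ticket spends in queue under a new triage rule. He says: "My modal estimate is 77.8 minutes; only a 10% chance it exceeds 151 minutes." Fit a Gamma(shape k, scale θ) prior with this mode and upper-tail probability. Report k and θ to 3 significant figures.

Gamma(k,θ) with k>1 has mode (k−1)θ, so θ = 77.8/(k−1).
Need P(X < 151) = 0.9 with θ tied to k this way. Start at k = 2, θ = 77.8: P(X<151) ≈ 0.578.
Too low — raise k to concentrate. Iterating converges to k ≈ 5.35.
Then θ = 77.8/(5.35−1) ≈ 17.9.

k ≈ 5.35, θ ≈ 17.9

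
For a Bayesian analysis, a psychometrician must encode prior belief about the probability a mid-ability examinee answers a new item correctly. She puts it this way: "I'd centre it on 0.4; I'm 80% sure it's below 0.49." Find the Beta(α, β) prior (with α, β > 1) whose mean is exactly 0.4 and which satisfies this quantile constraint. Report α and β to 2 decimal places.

α ≈ 8.26, β ≈ 12.40

With mean 0.4 fixed, write α = 0.4s, β = 0.6s where s = α+β.
Need P(θ < 0.49) = 0.8 under Beta(0.4s, 0.6s). Normal approximation: (q−m)/√(m(1−m)/s) ≈ z_{0.8} = 0.842, so s ≈ 0.4·0.6·(0.842)²/(0.49−0.4)² = 21.0.
At s = 21.0: P(θ<0.49) ≈ 0.802. Adjusting to match 0.8 gives s ≈ 20.66.
So α = 0.4·20.66 ≈ 8.26, β = 0.6·20.66 ≈ 12.40.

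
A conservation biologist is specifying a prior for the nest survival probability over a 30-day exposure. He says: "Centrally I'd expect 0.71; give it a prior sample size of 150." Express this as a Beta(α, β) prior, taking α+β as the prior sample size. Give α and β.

Under the effective-sample-size interpretation, Beta(α, β) has prior mean α/(α+β) and prior sample size α+β.
So α+β = 150 and α/(α+β) = 0.71, giving α = 0.71·150 = 106.5 and β = 150 − 106.5 = 43.5.

α = 106.5, β = 43.5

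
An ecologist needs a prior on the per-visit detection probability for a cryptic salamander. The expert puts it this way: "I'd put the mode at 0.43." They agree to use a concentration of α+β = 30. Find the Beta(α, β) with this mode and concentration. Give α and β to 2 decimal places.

For α,β > 1 the Beta mode is (α−1)/(α+β−2). With α+β = 30, the mode is (α−1)/28.
Set (α−1)/28 = 0.43 → α = 1 + 0.43·28 = 13.04.
β = 30 − α = 16.96.

α = 13.04, β = 16.96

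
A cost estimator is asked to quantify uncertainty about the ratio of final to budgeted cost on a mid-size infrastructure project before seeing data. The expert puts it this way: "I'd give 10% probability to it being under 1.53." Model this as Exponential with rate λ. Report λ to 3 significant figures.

λ ≈ 0.0689

P(T < 1.53) = 1 − e^(−λ·1.53) = 0.1, so λ = −ln(1−0.1)/1.53 = −ln(0.9)/1.53 = 0.0689.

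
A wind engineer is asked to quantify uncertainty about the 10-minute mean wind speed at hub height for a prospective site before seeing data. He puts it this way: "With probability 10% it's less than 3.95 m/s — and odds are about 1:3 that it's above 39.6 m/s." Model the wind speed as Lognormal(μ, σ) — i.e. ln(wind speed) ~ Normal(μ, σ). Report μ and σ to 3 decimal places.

μ ≈ 2.884, σ ≈ 1.178

If T ~ Lognormal(μ,σ) then ln T ~ Normal(μ,σ), so the p-quantile of ln T is μ + z_p·σ.
ln(3.95) = 1.374 and ln(39.6) = 3.679; z_{0.1} = -1.282, z_{0.75} = 0.6745.
σ = (3.679 − 1.374)/(0.6745 − (-1.282)) = 1.178.
μ = 1.374 − (-1.282)·1.178 = 2.884.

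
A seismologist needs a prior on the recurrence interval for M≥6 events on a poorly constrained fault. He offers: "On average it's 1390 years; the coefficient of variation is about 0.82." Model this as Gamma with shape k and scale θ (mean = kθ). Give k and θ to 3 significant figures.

For Gamma(k, scale θ): mean = kθ, variance = kθ², so CV = 1/√k.
CV = 0.82, hence k = 1/CV² = 1.49.
Then θ = mean/k = 1390/1.49 = 935.

k ≈ 1.49, θ ≈ 935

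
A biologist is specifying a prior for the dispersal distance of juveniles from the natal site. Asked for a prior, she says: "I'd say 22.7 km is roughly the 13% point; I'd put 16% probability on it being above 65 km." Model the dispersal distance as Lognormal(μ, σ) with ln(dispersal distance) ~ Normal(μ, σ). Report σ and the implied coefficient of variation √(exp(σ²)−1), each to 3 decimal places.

σ ≈ 0.496, CV ≈ 0.528

If T ~ Lognormal(μ,σ) then ln T ~ Normal(μ,σ), so the p-quantile of ln T is μ + z_p·σ.
ln(22.7) = 3.122 and ln(65) = 4.174; z_{0.13} = -1.126, z_{0.84} = 0.9945.
σ = (4.174 − 3.122)/(0.9945 − (-1.126)) = 0.496.
μ = 3.122 − (-1.126)·0.496 = 3.681.
CV = √(exp(σ²)−1) = √(exp(0.2461)−1) = 0.528.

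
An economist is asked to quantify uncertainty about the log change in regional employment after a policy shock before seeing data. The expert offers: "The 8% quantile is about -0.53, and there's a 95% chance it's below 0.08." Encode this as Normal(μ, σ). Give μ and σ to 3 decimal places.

For Normal(μ,σ), the p-quantile is μ + z_p·σ. Here z_{0.08} = -1.405, z_{0.95} = 1.645.
So -0.53 = μ − 1.405σ and 0.08 = μ + 1.645σ.
Subtracting: σ = (0.08 − -0.53)/(1.645 − (-1.405)) = 0.200.
Then μ = -0.53 − (-1.405)·0.200 = -0.249.

μ = -0.249, σ = 0.200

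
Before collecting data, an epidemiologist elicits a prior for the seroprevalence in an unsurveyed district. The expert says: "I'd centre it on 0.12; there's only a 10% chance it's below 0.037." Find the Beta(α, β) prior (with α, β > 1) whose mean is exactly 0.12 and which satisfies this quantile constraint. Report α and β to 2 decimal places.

α ≈ 2.17, β ≈ 15.91

With mean 0.12 fixed, write α = 0.12s, β = 0.88s where s = α+β.
Need P(θ < 0.037) = 0.1 under Beta(0.12s, 0.88s). Normal approximation: (q−m)/√(m(1−m)/s) ≈ z_{0.1} = -1.28, so s ≈ 0.12·0.88·(-1.28)²/(0.037−0.12)² = 25.2.
At s = 25.2: P(θ<0.037) ≈ 0.057. Adjusting to match 0.1 gives s ≈ 18.08.
So α = 0.12·18.08 ≈ 2.17, β = 0.88·18.08 ≈ 15.91.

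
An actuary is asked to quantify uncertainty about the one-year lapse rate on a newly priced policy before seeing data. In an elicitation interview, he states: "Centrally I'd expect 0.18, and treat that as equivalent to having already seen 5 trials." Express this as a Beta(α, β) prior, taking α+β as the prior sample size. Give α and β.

α = 0.9, β = 4.1

Under the effective-sample-size interpretation, Beta(α, β) has prior mean α/(α+β) and prior sample size α+β.
So α+β = 5 and α/(α+β) = 0.18, giving α = 0.18·5 = 0.9 and β = 5 − 0.9 = 4.1.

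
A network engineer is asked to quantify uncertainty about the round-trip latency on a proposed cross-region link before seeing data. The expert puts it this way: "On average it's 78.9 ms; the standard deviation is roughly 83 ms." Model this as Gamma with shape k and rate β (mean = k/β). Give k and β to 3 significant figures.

k ≈ 0.904, β ≈ 0.0115

For Gamma(k, rate β): mean = k/β, variance = k/β², so CV = 1/√k.
CV = SD/mean = 83/78.9 = 1.052, hence k = 1/CV² = 0.904.
Then β = k/mean = 0.904/78.9 = 0.0115.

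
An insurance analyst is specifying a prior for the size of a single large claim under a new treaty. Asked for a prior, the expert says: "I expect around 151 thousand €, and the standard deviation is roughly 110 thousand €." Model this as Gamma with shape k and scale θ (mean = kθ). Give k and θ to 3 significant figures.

For Gamma(k, scale θ): mean = kθ, variance = kθ², so CV = 1/√k.
CV = SD/mean = 110/151 = 0.7285, hence k = 1/CV² = 1.88.
Then θ = mean/k = 151/1.88 = 80.1.

k ≈ 1.88, θ ≈ 80.1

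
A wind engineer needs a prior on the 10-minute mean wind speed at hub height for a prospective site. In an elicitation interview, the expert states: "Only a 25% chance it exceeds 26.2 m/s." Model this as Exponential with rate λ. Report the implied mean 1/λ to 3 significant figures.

mean ≈ 18.9 m/s

P(T > 26.2) = e^(−λ·26.2) = 0.25, so λ = −ln(0.25)/26.2 = 0.0529.
Mean = 1/λ = 18.9 m/s.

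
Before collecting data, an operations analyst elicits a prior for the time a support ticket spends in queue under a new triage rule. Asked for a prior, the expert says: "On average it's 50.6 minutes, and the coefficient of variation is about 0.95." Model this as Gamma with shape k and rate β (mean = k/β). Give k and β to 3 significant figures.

k ≈ 1.11, β ≈ 0.0219

For Gamma(k, rate β): mean = k/β, variance = k/β², so CV = 1/√k.
CV = 0.95, hence k = 1/CV² = 1.11.
Then β = k/mean = 1.11/50.6 = 0.0219.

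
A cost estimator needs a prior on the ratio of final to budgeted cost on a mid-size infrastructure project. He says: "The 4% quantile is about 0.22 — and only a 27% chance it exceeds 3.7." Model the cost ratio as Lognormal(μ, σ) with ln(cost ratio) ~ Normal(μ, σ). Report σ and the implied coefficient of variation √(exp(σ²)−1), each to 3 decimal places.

σ ≈ 1.194, CV ≈ 1.778

If T ~ Lognormal(μ,σ) then ln T ~ Normal(μ,σ), so the p-quantile of ln T is μ + z_p·σ.
ln(0.22) = -1.514 and ln(3.7) = 1.308; z_{0.04} = -1.751, z_{0.73} = 0.6128.
σ = (1.308 − -1.514)/(0.6128 − (-1.751)) = 1.194.
μ = -1.514 − (-1.751)·1.194 = 0.577.
CV = √(exp(σ²)−1) = √(exp(1.4261)−1) = 1.778.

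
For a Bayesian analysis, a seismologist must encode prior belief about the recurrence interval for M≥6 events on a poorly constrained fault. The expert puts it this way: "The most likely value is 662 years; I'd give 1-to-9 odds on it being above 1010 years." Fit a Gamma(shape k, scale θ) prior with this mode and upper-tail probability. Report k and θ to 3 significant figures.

Gamma(k,θ) with k>1 has mode (k−1)θ, so θ = 662/(k−1).
Need P(X < 1010) = 0.9 with θ tied to k this way. Start at k = 2, θ = 662: P(X<1010) ≈ 0.451.
Too low — raise k to concentrate. Iterating converges to k ≈ 11.5.
Then θ = 662/(11.5−1) ≈ 63.3.

k ≈ 11.5, θ ≈ 63.3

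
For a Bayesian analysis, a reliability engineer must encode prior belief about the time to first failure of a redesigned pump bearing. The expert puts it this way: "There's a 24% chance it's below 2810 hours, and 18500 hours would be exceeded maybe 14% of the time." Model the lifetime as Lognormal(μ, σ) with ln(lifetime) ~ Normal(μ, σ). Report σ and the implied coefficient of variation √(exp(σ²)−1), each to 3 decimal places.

If T ~ Lognormal(μ,σ) then ln T ~ Normal(μ,σ), so the p-quantile of ln T is μ + z_p·σ.
ln(2810) = 7.941 and ln(18500) = 9.826; z_{0.24} = -0.7063, z_{0.86} = 1.08.
σ = (9.826 − 7.941)/(1.08 − (-0.7063)) = 1.055.
μ = 7.941 − (-0.7063)·1.055 = 8.686.
CV = √(exp(σ²)−1) = √(exp(1.1127)−1) = 1.429.

σ ≈ 1.055, CV ≈ 1.429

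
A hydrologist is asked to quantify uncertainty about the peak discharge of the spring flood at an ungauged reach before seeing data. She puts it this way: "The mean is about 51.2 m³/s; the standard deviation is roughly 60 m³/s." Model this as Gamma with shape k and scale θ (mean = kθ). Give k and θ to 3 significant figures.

For Gamma(k, scale θ): mean = kθ, variance = kθ², so CV = 1/√k.
CV = SD/mean = 60/51.2 = 1.172, hence k = 1/CV² = 0.728.
Then θ = mean/k = 51.2/0.728 = 70.3.

k ≈ 0.728, θ ≈ 70.3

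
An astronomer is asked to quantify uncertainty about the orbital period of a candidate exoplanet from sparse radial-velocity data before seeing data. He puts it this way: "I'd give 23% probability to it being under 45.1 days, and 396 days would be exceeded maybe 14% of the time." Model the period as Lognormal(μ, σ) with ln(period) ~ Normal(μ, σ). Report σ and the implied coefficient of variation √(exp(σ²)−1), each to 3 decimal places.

If T ~ Lognormal(μ,σ) then ln T ~ Normal(μ,σ), so the p-quantile of ln T is μ + z_p·σ.
ln(45.1) = 3.809 and ln(396) = 5.981; z_{0.23} = -0.7388, z_{0.86} = 1.08.
σ = (5.981 − 3.809)/(1.08 − (-0.7388)) = 1.194.
μ = 3.809 − (-0.7388)·1.194 = 4.691.
CV = √(exp(σ²)−1) = √(exp(1.4262)−1) = 1.778.

σ ≈ 1.194, CV ≈ 1.778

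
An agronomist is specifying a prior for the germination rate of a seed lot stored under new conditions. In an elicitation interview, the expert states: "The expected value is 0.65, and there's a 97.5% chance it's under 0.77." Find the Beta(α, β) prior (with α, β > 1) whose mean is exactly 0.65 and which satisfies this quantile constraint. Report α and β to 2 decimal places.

α ≈ 35.23, β ≈ 18.97

With mean 0.65 fixed, write α = 0.65s, β = 0.35s where s = α+β.
Need P(θ < 0.77) = 0.975 under Beta(0.65s, 0.35s). Normal approximation: (q−m)/√(m(1−m)/s) ≈ z_{0.975} = 1.96, so s ≈ 0.65·0.35·(1.96)²/(0.77−0.65)² = 60.7.
At s = 60.7: P(θ<0.77) ≈ 0.981. Adjusting to match 0.975 gives s ≈ 54.20.
So α = 0.65·54.20 ≈ 35.23, β = 0.35·54.20 ≈ 18.97.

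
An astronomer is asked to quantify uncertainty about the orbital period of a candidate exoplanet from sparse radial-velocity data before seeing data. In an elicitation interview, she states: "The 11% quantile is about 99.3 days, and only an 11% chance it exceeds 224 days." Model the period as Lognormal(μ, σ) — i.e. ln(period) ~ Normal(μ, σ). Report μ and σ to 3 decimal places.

μ ≈ 5.005, σ ≈ 0.332

If T ~ Lognormal(μ,σ) then ln T ~ Normal(μ,σ), so the p-quantile of ln T is μ + z_p·σ.
ln(99.3) = 4.598 and ln(224) = 5.412; z_{0.11} = -1.227, z_{0.89} = 1.227.
σ = (5.412 − 4.598)/(1.227 − (-1.227)) = 0.332.
μ = 4.598 − (-1.227)·0.332 = 5.005.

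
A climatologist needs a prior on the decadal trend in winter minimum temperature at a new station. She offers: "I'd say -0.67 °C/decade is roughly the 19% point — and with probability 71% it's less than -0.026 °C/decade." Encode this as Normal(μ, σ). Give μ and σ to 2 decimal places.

μ = -0.27, σ = 0.45

For Normal(μ,σ), the p-quantile is μ + z_p·σ. Here z_{0.19} = -0.8779, z_{0.71} = 0.5534.
So -0.67 = μ − 0.8779σ and -0.026 = μ + 0.5534σ.
Subtracting: σ = (-0.026 − -0.67)/(0.5534 − (-0.8779)) = 0.45.
Then μ = -0.67 − (-0.8779)·0.45 = -0.27.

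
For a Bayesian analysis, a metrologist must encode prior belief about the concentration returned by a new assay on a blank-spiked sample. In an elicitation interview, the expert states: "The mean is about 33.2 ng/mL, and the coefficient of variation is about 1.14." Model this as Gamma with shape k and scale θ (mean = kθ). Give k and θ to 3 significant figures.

For Gamma(k, scale θ): mean = kθ, variance = kθ², so CV = 1/√k.
CV = 1.14, hence k = 1/CV² = 0.769.
Then θ = mean/k = 33.2/0.769 = 43.1.

k ≈ 0.769, θ ≈ 43.1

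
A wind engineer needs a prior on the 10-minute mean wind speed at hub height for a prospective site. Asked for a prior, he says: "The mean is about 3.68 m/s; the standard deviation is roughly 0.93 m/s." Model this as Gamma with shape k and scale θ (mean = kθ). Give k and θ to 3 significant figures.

k ≈ 15.7, θ ≈ 0.235

For Gamma(k, scale θ): mean = kθ, variance = kθ², so CV = 1/√k.
CV = SD/mean = 0.93/3.68 = 0.2527, hence k = 1/CV² = 15.7.
Then θ = mean/k = 3.68/15.7 = 0.235.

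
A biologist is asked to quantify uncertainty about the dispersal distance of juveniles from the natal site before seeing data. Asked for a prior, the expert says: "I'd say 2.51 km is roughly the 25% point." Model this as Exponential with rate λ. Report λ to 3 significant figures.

P(T < 2.51) = 1 − e^(−λ·2.51) = 0.25, so λ = −ln(1−0.25)/2.51 = −ln(0.75)/2.51 = 0.115.

λ ≈ 0.115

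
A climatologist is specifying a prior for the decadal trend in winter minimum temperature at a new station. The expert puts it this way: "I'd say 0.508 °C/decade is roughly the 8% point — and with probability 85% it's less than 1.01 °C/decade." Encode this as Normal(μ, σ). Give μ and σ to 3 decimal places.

μ = 0.797, σ = 0.206

The p-quantile of Normal(μ,σ) is μ + z_p·σ, with z_{0.08} = -1.405 and z_{0.85} = 1.036.
Eliminate σ: μ = (z₂·x₁ − z₁·x₂)/(z₂ − z₁) = (1.036·0.508 − (-1.405)·1.01)/2.442 = 0.797.
Then σ = (x₂ − x₁)/(z₂ − z₁) = (1.01 − 0.508)/2.442 = 0.206.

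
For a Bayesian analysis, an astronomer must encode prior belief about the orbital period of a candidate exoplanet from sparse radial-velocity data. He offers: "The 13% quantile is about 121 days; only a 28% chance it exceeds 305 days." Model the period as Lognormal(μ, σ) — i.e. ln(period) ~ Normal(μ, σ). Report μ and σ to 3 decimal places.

μ ≈ 5.405, σ ≈ 0.541

If T ~ Lognormal(μ,σ) then ln T ~ Normal(μ,σ), so the p-quantile of ln T is μ + z_p·σ.
ln(121) = 4.796 and ln(305) = 5.72; z_{0.13} = -1.126, z_{0.72} = 0.5828.
σ = (5.72 − 4.796)/(0.5828 − (-1.126)) = 0.541.
μ = 4.796 − (-1.126)·0.541 = 5.405.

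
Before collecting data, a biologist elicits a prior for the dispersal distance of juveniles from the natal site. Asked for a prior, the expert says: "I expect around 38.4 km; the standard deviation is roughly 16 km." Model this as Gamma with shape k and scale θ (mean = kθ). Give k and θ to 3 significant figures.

For Gamma(k, scale θ): mean = kθ, variance = kθ², so CV = 1/√k.
CV = SD/mean = 16/38.4 = 0.4167, hence k = 1/CV² = 5.76.
Then θ = mean/k = 38.4/5.76 = 6.67.

k ≈ 5.76, θ ≈ 6.67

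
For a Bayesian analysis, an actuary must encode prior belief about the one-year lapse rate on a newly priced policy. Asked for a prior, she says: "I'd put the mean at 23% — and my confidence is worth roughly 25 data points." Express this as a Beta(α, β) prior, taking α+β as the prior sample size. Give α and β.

α = 5.75, β = 19.25

Under the effective-sample-size interpretation, Beta(α, β) has prior mean α/(α+β) and prior sample size α+β.
So α+β = 25 and α/(α+β) = 0.23, giving α = 0.23·25 = 5.75 and β = 25 − 5.75 = 19.25.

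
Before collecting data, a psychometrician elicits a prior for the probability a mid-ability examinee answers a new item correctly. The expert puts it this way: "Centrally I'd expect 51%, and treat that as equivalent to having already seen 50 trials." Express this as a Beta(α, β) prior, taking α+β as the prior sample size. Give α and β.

Under the effective-sample-size interpretation, Beta(α, β) has prior mean α/(α+β) and prior sample size α+β.
So α+β = 50 and α/(α+β) = 0.51, giving α = 0.51·50 = 25.5 and β = 50 − 25.5 = 24.5.

α = 25.5, β = 24.5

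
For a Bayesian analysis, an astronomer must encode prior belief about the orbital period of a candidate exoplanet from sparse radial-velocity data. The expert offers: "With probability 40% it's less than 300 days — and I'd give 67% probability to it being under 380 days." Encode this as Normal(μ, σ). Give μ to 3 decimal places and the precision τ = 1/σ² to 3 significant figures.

The p-quantile of Normal(μ,σ) is μ + z_p·σ, with z_{0.4} = -0.2533 and z_{0.67} = 0.4399.
Eliminate σ: μ = (z₂·x₁ − z₁·x₂)/(z₂ − z₁) = (0.4399·300 − (-0.2533)·380)/0.6933 = 329.235.
Then σ = (x₂ − x₁)/(z₂ − z₁) = (380 − 300)/0.6933 = 115.397.
Precision τ = 1/σ² = 1/115.4² = 7.51e-05.

μ = 329.235, τ = 7.51e-05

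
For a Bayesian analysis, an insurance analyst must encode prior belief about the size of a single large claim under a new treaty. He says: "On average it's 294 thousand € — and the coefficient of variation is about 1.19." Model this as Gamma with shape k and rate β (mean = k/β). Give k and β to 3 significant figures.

For Gamma(k, rate β): mean = k/β, variance = k/β², so CV = 1/√k.
CV = 1.19, hence k = 1/CV² = 0.706.
Then β = k/mean = 0.706/294 = 0.0024.

k ≈ 0.706, β ≈ 0.0024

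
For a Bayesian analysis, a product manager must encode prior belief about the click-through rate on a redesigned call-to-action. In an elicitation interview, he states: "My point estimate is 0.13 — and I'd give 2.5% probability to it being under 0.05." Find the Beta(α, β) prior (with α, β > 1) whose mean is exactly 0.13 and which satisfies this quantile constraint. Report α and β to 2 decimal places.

With mean 0.13 fixed, write α = 0.13s, β = 0.87s where s = α+β.
Need P(θ < 0.05) = 0.025 under Beta(0.13s, 0.87s). Normal approximation: (q−m)/√(m(1−m)/s) ≈ z_{0.025} = -1.96, so s ≈ 0.13·0.87·(-1.96)²/(0.05−0.13)² = 67.9.
At s = 67.9: P(θ<0.05) ≈ 0.007. Adjusting to match 0.025 gives s ≈ 45.60.
So α = 0.13·45.60 ≈ 5.93, β = 0.87·45.60 ≈ 39.67.

α ≈ 5.93, β ≈ 39.67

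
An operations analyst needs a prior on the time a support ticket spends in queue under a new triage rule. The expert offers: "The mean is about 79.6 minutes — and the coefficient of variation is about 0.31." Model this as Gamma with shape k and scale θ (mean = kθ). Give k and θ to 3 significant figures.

For Gamma(k, scale θ): mean = kθ, variance = kθ², so CV = 1/√k.
CV = 0.31, hence k = 1/CV² = 10.4.
Then θ = mean/k = 79.6/10.4 = 7.65.

k ≈ 10.4, θ ≈ 7.65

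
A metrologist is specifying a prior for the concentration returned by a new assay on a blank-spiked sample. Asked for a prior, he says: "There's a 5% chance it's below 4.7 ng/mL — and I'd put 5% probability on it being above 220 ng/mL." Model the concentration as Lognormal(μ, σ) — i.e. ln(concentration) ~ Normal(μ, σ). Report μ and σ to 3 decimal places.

μ ≈ 3.471, σ ≈ 1.169

If T ~ Lognormal(μ,σ) then ln T ~ Normal(μ,σ), so the p-quantile of ln T is μ + z_p·σ.
ln(4.7) = 1.548 and ln(220) = 5.394; z_{0.05} = -1.645, z_{0.95} = 1.645.
σ = (5.394 − 1.548)/(1.645 − (-1.645)) = 1.169.
μ = 1.548 − (-1.645)·1.169 = 3.471.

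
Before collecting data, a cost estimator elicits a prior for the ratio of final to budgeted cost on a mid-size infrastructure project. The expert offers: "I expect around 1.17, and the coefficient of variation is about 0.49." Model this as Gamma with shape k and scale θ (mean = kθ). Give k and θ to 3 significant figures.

For Gamma(k, scale θ): mean = kθ, variance = kθ², so CV = 1/√k.
CV = 0.49, hence k = 1/CV² = 4.16.
Then θ = mean/k = 1.17/4.16 = 0.281.

k ≈ 4.16, θ ≈ 0.281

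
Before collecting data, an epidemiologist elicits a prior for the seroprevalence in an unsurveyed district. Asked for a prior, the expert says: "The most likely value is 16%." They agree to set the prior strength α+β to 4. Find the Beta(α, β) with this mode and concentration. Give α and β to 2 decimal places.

For α,β > 1 the Beta mode is (α−1)/(α+β−2). With α+β = 4, the mode is (α−1)/2.
Set (α−1)/2 = 0.16 → α = 1 + 0.16·2 = 1.32.
β = 4 − α = 2.68.

α = 1.32, β = 2.68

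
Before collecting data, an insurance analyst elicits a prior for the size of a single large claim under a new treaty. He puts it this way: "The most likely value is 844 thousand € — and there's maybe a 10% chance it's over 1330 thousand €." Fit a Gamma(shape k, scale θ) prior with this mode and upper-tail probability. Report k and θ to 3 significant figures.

Gamma(k,θ) with k>1 has mode (k−1)θ, so θ = 844/(k−1).
Need P(X < 1330) = 0.9 with θ tied to k this way. Start at k = 2, θ = 844: P(X<1330) ≈ 0.467.
Too low — raise k to concentrate. Iterating converges to k ≈ 10.1.
Then θ = 844/(10.1−1) ≈ 93.1.

k ≈ 10.1, θ ≈ 93.1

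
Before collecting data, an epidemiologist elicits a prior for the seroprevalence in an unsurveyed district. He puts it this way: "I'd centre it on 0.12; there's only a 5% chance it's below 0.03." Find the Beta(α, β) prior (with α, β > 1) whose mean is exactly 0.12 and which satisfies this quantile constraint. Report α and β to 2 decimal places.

With mean 0.12 fixed, write α = 0.12s, β = 0.88s where s = α+β.
Need P(θ < 0.03) = 0.05 under Beta(0.12s, 0.88s). Normal approximation: (q−m)/√(m(1−m)/s) ≈ z_{0.05} = -1.64, so s ≈ 0.12·0.88·(-1.64)²/(0.03−0.12)² = 35.3.
At s = 35.3: P(θ<0.03) ≈ 0.013. Adjusting to match 0.05 gives s ≈ 21.13.
So α = 0.12·21.13 ≈ 2.54, β = 0.88·21.13 ≈ 18.59.

α ≈ 2.54, β ≈ 18.59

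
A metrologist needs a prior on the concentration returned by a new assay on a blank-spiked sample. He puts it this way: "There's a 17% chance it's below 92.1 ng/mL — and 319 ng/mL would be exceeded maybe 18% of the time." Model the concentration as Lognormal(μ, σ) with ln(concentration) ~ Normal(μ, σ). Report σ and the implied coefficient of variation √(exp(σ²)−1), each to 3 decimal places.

σ ≈ 0.665, CV ≈ 0.745

If T ~ Lognormal(μ,σ) then ln T ~ Normal(μ,σ), so the p-quantile of ln T is μ + z_p·σ.
ln(92.1) = 4.523 and ln(319) = 5.765; z_{0.17} = -0.9542, z_{0.82} = 0.9154.
σ = (5.765 − 4.523)/(0.9154 − (-0.9542)) = 0.665.
μ = 4.523 − (-0.9542)·0.665 = 5.157.
CV = √(exp(σ²)−1) = √(exp(0.4416)−1) = 0.745.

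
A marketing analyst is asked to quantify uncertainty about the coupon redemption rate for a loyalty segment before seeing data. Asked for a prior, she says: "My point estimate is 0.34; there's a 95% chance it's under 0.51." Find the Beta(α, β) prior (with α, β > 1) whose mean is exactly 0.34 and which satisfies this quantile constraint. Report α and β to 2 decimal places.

α ≈ 7.56, β ≈ 14.67

With mean 0.34 fixed, write α = 0.34s, β = 0.66s where s = α+β.
Need P(θ < 0.51) = 0.95 under Beta(0.34s, 0.66s). Normal approximation: (q−m)/√(m(1−m)/s) ≈ z_{0.95} = 1.64, so s ≈ 0.34·0.66·(1.64)²/(0.51−0.34)² = 21.0.
At s = 21.0: P(θ<0.51) ≈ 0.945. Adjusting to match 0.95 gives s ≈ 22.23.
So α = 0.34·22.23 ≈ 7.56, β = 0.66·22.23 ≈ 14.67.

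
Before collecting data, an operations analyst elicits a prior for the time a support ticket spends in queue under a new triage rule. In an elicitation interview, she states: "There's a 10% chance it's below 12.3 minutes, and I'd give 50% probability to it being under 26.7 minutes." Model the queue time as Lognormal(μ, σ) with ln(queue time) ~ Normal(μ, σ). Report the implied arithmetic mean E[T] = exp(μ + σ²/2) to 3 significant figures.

E[T] ≈ 32.1 minutes

If T ~ Lognormal(μ,σ) then ln T ~ Normal(μ,σ), so the p-quantile of ln T is μ + z_p·σ.
ln(12.3) = 2.51 and ln(26.7) = 3.285; z_{0.1} = -1.282, z_{0.5} = 0.
σ = (3.285 − 2.51)/(0 − (-1.282)) = 0.605.
μ = 2.51 − (-1.282)·0.605 = 3.285.
E[T] = exp(μ + σ²/2) = exp(3.285 + 0.1829) = 32.1 minutes.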